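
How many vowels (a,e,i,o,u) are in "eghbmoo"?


Input: eghbmoo
Checking each character:
  'e' at position 0: vowel (running total: 1)
  'g' at position 1: consonant
  'h' at position 2: consonant
  'b' at position 3: consonant
  'm' at position 4: consonant
  'o' at position 5: vowel (running total: 2)
  'o' at position 6: vowel (running total: 3)
Total vowels: 3

3


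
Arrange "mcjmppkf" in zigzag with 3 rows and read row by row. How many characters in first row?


Zigzag "mcjmppkf" into 3 rows:
Placing characters:
  'm' => row 0
  'c' => row 1
  'j' => row 2
  'm' => row 1
  'p' => row 0
  'p' => row 1
  'k' => row 2
  'f' => row 1
Rows:
  Row 0: "mp"
  Row 1: "cmpf"
  Row 2: "jk"
First row length: 2

2


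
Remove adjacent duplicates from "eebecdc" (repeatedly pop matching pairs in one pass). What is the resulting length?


Input: eebecdc
Stack-based adjacent duplicate removal:
  Read 'e': push. Stack: e
  Read 'e': matches stack top 'e' => pop. Stack: (empty)
  Read 'b': push. Stack: b
  Read 'e': push. Stack: be
  Read 'c': push. Stack: bec
  Read 'd': push. Stack: becd
  Read 'c': push. Stack: becdc
Final stack: "becdc" (length 5)

5


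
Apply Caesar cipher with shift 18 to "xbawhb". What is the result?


Caesar cipher: shift "xbawhb" by 18
  'x' (pos 23) + 18 = pos 15 = 'p'
  'b' (pos 1) + 18 = pos 19 = 't'
  'a' (pos 0) + 18 = pos 18 = 's'
  'w' (pos 22) + 18 = pos 14 = 'o'
  'h' (pos 7) + 18 = pos 25 = 'z'
  'b' (pos 1) + 18 = pos 19 = 't'
Result: ptsozt

ptsozt


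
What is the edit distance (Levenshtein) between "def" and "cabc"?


Computing edit distance: "def" -> "cabc"
DP table:
           c    a    b    c
      0    1    2    3    4
  d   1    1    2    3    4
  e   2    2    2    3    4
  f   3    3    3    3    4
Edit distance = dp[3][4] = 4

4


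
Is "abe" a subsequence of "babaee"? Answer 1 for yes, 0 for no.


Check if "abe" is a subsequence of "babaee"
Greedy scan:
  Position 0 ('b'): no match needed
  Position 1 ('a'): matches sub[0] = 'a'
  Position 2 ('b'): matches sub[1] = 'b'
  Position 3 ('a'): no match needed
  Position 4 ('e'): matches sub[2] = 'e'
  Position 5 ('e'): no match needed
All 3 characters matched => is a subsequence

1


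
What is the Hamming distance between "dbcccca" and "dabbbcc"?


Comparing "dbcccca" and "dabbbcc" position by position:
  Position 0: 'd' vs 'd' => same
  Position 1: 'b' vs 'a' => differ
  Position 2: 'c' vs 'b' => differ
  Position 3: 'c' vs 'b' => differ
  Position 4: 'c' vs 'b' => differ
  Position 5: 'c' vs 'c' => same
  Position 6: 'a' vs 'c' => differ
Total differences (Hamming distance): 5

5


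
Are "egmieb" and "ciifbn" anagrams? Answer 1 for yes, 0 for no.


Strings: "egmieb", "ciifbn"
Sorted first:  beegim
Sorted second: bcfiin
Differ at position 1: 'e' vs 'c' => not anagrams

0


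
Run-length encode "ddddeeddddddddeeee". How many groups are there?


Input: ddddeeddddddddeeee
Scanning for consecutive runs:
  Group 1: 'd' x 4 (positions 0-3)
  Group 2: 'e' x 2 (positions 4-5)
  Group 3: 'd' x 8 (positions 6-13)
  Group 4: 'e' x 4 (positions 14-17)
Total groups: 4

4


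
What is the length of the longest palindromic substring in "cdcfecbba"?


Input: "cdcfecbba"
Checking substrings for palindromes:
  [0:3] "cdc" (len 3) => palindrome
  [6:8] "bb" (len 2) => palindrome
Longest palindromic substring: "cdc" with length 3

3


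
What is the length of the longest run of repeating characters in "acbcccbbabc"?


Input: "acbcccbbabc"
Scanning for longest run:
  Position 1 ('c'): new char, reset run to 1
  Position 2 ('b'): new char, reset run to 1
  Position 3 ('c'): new char, reset run to 1
  Position 4 ('c'): continues run of 'c', length=2
  Position 5 ('c'): continues run of 'c', length=3
  Position 6 ('b'): new char, reset run to 1
  Position 7 ('b'): continues run of 'b', length=2
  Position 8 ('a'): new char, reset run to 1
  Position 9 ('b'): new char, reset run to 1
  Position 10 ('c'): new char, reset run to 1
Longest run: 'c' with length 3

3


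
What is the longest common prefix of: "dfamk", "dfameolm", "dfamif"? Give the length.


Words: dfamk, dfameolm, dfamif
  Position 0: all 'd' => match
  Position 1: all 'f' => match
  Position 2: all 'a' => match
  Position 3: all 'm' => match
  Position 4: ('k', 'e', 'i') => mismatch, stop
LCP = "dfam" (length 4)

4


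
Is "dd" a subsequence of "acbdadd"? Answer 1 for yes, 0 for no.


Check if "dd" is a subsequence of "acbdadd"
Greedy scan:
  Position 0 ('a'): no match needed
  Position 1 ('c'): no match needed
  Position 2 ('b'): no match needed
  Position 3 ('d'): matches sub[0] = 'd'
  Position 4 ('a'): no match needed
  Position 5 ('d'): matches sub[1] = 'd'
  Position 6 ('d'): no match needed
All 2 characters matched => is a subsequence

1


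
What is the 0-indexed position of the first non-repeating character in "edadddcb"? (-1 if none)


Input: edadddcb
Character frequencies:
  'a': 1
  'b': 1
  'c': 1
  'd': 4
  'e': 1
Scanning left to right for freq == 1:
  Position 0 ('e'): unique! => answer = 0

0


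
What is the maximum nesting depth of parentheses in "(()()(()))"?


Input: "(()()(()))"
Tracking depth:
  Position 0 '(': depth becomes 1
  Position 1 '(': depth becomes 2
  Position 2 ')': depth becomes 1
  Position 3 '(': depth becomes 2
  Position 4 ')': depth becomes 1
  Position 5 '(': depth becomes 2
  Position 6 '(': depth becomes 3
  Position 7 ')': depth becomes 2
  Position 8 ')': depth becomes 1
  Position 9 ')': depth becomes 0
Maximum depth reached: 3

3


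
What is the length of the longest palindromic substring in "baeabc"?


Input: "baeabc"
Checking substrings for palindromes:
  [0:5] "baeab" (len 5) => palindrome
  [1:4] "aea" (len 3) => palindrome
Longest palindromic substring: "baeab" with length 5

5


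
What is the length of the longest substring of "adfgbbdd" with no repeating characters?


Input: "adfgbbdd"
Sliding window (track last position of each char):
  Position 0 ('a'): window [0,0] length 1 -- new best
  Position 1 ('d'): window [0,1] length 2 -- new best
  Position 2 ('f'): window [0,2] length 3 -- new best
  Position 3 ('g'): window [0,3] length 4 -- new best
  Position 4 ('b'): window [0,4] length 5 -- new best
  Position 5 ('b'): repeat (last at 4), move window start to 5
  Position 5 ('b'): window [5,5] length 1
  Position 6 ('d'): window [5,6] length 2
  Position 7 ('d'): repeat (last at 6), move window start to 7
  Position 7 ('d'): window [7,7] length 1
Longest substring with no repeats: "adfgb" with length 5

5


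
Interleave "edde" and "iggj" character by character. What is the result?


Interleaving "edde" and "iggj":
  Position 0: 'e' from first, 'i' from second => "ei"
  Position 1: 'd' from first, 'g' from second => "dg"
  Position 2: 'd' from first, 'g' from second => "dg"
  Position 3: 'e' from first, 'j' from second => "ej"
Result: eidgdgej

eidgdgej


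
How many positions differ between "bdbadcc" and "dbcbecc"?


Comparing "bdbadcc" and "dbcbecc" position by position:
  Position 0: 'b' vs 'd' => DIFFER
  Position 1: 'd' vs 'b' => DIFFER
  Position 2: 'b' vs 'c' => DIFFER
  Position 3: 'a' vs 'b' => DIFFER
  Position 4: 'd' vs 'e' => DIFFER
  Position 5: 'c' vs 'c' => same
  Position 6: 'c' vs 'c' => same
Positions that differ: 5

5


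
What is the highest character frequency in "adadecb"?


Input: adadecb
Character counts:
  'a': 2
  'b': 1
  'c': 1
  'd': 2
  'e': 1
Maximum frequency: 2

2


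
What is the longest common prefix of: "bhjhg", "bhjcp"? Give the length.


Words: bhjhg, bhjcp
  Position 0: all 'b' => match
  Position 1: all 'h' => match
  Position 2: all 'j' => match
  Position 3: ('h', 'c') => mismatch, stop
LCP = "bhj" (length 3)

3


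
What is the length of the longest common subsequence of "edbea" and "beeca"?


LCS of "edbea" and "beeca"
DP table:
           b    e    e    c    a
      0    0    0    0    0    0
  e   0    0    1    1    1    1
  d   0    0    1    1    1    1
  b   0    1    1    1    1    1
  e   0    1    2    2    2    2
  a   0    1    2    2    2    3
LCS length = dp[5][5] = 3

3


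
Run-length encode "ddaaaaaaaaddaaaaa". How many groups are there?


Input: ddaaaaaaaaddaaaaa
Scanning for consecutive runs:
  Group 1: 'd' x 2 (positions 0-1)
  Group 2: 'a' x 8 (positions 2-9)
  Group 3: 'd' x 2 (positions 10-11)
  Group 4: 'a' x 5 (positions 12-16)
Total groups: 4

4


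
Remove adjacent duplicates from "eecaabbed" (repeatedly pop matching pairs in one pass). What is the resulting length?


Input: eecaabbed
Stack-based adjacent duplicate removal:
  Read 'e': push. Stack: e
  Read 'e': matches stack top 'e' => pop. Stack: (empty)
  Read 'c': push. Stack: c
  Read 'a': push. Stack: ca
  Read 'a': matches stack top 'a' => pop. Stack: c
  Read 'b': push. Stack: cb
  Read 'b': matches stack top 'b' => pop. Stack: c
  Read 'e': push. Stack: ce
  Read 'd': push. Stack: ced
Final stack: "ced" (length 3)

3


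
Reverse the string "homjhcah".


Input: homjhcah
Reading characters right to left:
  Position 7: 'h'
  Position 6: 'a'
  Position 5: 'c'
  Position 4: 'h'
  Position 3: 'j'
  Position 2: 'm'
  Position 1: 'o'
  Position 0: 'h'
Reversed: hachjmoh

hachjmoh


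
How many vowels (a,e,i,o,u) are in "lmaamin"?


Input: lmaamin
Checking each character:
  'l' at position 0: consonant
  'm' at position 1: consonant
  'a' at position 2: vowel (running total: 1)
  'a' at position 3: vowel (running total: 2)
  'm' at position 4: consonant
  'i' at position 5: vowel (running total: 3)
  'n' at position 6: consonant
Total vowels: 3

3


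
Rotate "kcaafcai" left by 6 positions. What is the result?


Input: "kcaafcai", rotate left by 6
First 6 characters: "kcaafc"
Remaining characters: "ai"
Concatenate remaining + first: "ai" + "kcaafc" = "aikcaafc"

aikcaafc


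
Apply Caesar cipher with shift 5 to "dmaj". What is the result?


Caesar cipher: shift "dmaj" by 5
  'd' (pos 3) + 5 = pos 8 = 'i'
  'm' (pos 12) + 5 = pos 17 = 'r'
  'a' (pos 0) + 5 = pos 5 = 'f'
  'j' (pos 9) + 5 = pos 14 = 'o'
Result: irfo

irfo


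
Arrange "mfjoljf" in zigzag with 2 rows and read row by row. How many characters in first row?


Zigzag "mfjoljf" into 2 rows:
Placing characters:
  'm' => row 0
  'f' => row 1
  'j' => row 0
  'o' => row 1
  'l' => row 0
  'j' => row 1
  'f' => row 0
Rows:
  Row 0: "mjlf"
  Row 1: "foj"
First row length: 4

4


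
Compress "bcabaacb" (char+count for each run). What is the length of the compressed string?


Input: bcabaacb
Runs:
  'b' x 1 => "b1"
  'c' x 1 => "c1"
  'a' x 1 => "a1"
  'b' x 1 => "b1"
  'a' x 2 => "a2"
  'c' x 1 => "c1"
  'b' x 1 => "b1"
Compressed: "b1c1a1b1a2c1b1"
Compressed length: 14

14


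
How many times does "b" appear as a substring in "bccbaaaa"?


Searching for "b" in "bccbaaaa"
Scanning each position:
  Position 0: "b" => MATCH
  Position 1: "c" => no
  Position 2: "c" => no
  Position 3: "b" => MATCH
  Position 4: "a" => no
  Position 5: "a" => no
  Position 6: "a" => no
  Position 7: "a" => no
Total occurrences: 2

2


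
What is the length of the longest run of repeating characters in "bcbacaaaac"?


Input: "bcbacaaaac"
Scanning for longest run:
  Position 1 ('c'): new char, reset run to 1
  Position 2 ('b'): new char, reset run to 1
  Position 3 ('a'): new char, reset run to 1
  Position 4 ('c'): new char, reset run to 1
  Position 5 ('a'): new char, reset run to 1
  Position 6 ('a'): continues run of 'a', length=2
  Position 7 ('a'): continues run of 'a', length=3
  Position 8 ('a'): continues run of 'a', length=4
  Position 9 ('c'): new char, reset run to 1
Longest run: 'a' with length 4

4


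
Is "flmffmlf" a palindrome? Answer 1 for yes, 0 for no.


Input: flmffmlf
Reversed: flmffmlf
  Compare pos 0 ('f') with pos 7 ('f'): match
  Compare pos 1 ('l') with pos 6 ('l'): match
  Compare pos 2 ('m') with pos 5 ('m'): match
  Compare pos 3 ('f') with pos 4 ('f'): match
Result: palindrome

1


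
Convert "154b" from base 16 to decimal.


Input: "154b" in base 16
Positional expansion:
  Digit '1' (value 1) x 16^3 = 4096
  Digit '5' (value 5) x 16^2 = 1280
  Digit '4' (value 4) x 16^1 = 64
  Digit 'b' (value 11) x 16^0 = 11
Sum = 5451

5451


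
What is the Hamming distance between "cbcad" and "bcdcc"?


Comparing "cbcad" and "bcdcc" position by position:
  Position 0: 'c' vs 'b' => differ
  Position 1: 'b' vs 'c' => differ
  Position 2: 'c' vs 'd' => differ
  Position 3: 'a' vs 'c' => differ
  Position 4: 'd' vs 'c' => differ
Total differences (Hamming distance): 5

5


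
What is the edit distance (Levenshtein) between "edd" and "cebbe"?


Computing edit distance: "edd" -> "cebbe"
DP table:
           c    e    b    b    e
      0    1    2    3    4    5
  e   1    1    1    2    3    4
  d   2    2    2    2    3    4
  d   3    3    3    3    3    4
Edit distance = dp[3][5] = 4

4


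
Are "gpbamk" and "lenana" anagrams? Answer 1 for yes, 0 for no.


Strings: "gpbamk", "lenana"
Sorted first:  abgkmp
Sorted second: aaelnn
Differ at position 1: 'b' vs 'a' => not anagrams

0


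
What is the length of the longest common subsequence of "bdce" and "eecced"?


LCS of "bdce" and "eecced"
DP table:
           e    e    c    c    e    d
      0    0    0    0    0    0    0
  b   0    0    0    0    0    0    0
  d   0    0    0    0    0    0    1
  c   0    0    0    1    1    1    1
  e   0    1    1    1    1    2    2
LCS length = dp[4][6] = 2

2


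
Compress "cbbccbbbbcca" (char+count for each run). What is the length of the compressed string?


Input: cbbccbbbbcca
Runs:
  'c' x 1 => "c1"
  'b' x 2 => "b2"
  'c' x 2 => "c2"
  'b' x 4 => "b4"
  'c' x 2 => "c2"
  'a' x 1 => "a1"
Compressed: "c1b2c2b4c2a1"
Compressed length: 12

12


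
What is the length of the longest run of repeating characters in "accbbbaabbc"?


Input: "accbbbaabbc"
Scanning for longest run:
  Position 1 ('c'): new char, reset run to 1
  Position 2 ('c'): continues run of 'c', length=2
  Position 3 ('b'): new char, reset run to 1
  Position 4 ('b'): continues run of 'b', length=2
  Position 5 ('b'): continues run of 'b', length=3
  Position 6 ('a'): new char, reset run to 1
  Position 7 ('a'): continues run of 'a', length=2
  Position 8 ('b'): new char, reset run to 1
  Position 9 ('b'): continues run of 'b', length=2
  Position 10 ('c'): new char, reset run to 1
Longest run: 'b' with length 3

3


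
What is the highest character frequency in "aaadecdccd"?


Input: aaadecdccd
Character counts:
  'a': 3
  'c': 3
  'd': 3
  'e': 1
Maximum frequency: 3

3


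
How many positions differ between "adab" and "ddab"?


Comparing "adab" and "ddab" position by position:
  Position 0: 'a' vs 'd' => DIFFER
  Position 1: 'd' vs 'd' => same
  Position 2: 'a' vs 'a' => same
  Position 3: 'b' vs 'b' => same
Positions that differ: 1

1


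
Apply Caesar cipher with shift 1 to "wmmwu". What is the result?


Caesar cipher: shift "wmmwu" by 1
  'w' (pos 22) + 1 = pos 23 = 'x'
  'm' (pos 12) + 1 = pos 13 = 'n'
  'm' (pos 12) + 1 = pos 13 = 'n'
  'w' (pos 22) + 1 = pos 23 = 'x'
  'u' (pos 20) + 1 = pos 21 = 'v'
Result: xnnxv

xnnxv


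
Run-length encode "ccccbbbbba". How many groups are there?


Input: ccccbbbbba
Scanning for consecutive runs:
  Group 1: 'c' x 4 (positions 0-3)
  Group 2: 'b' x 5 (positions 4-8)
  Group 3: 'a' x 1 (positions 9-9)
Total groups: 3

3


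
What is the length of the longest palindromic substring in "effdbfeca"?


Input: "effdbfeca"
Checking substrings for palindromes:
  [1:3] "ff" (len 2) => palindrome
Longest palindromic substring: "ff" with length 2

2


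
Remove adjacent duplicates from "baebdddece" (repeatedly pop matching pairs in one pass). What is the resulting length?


Input: baebdddece
Stack-based adjacent duplicate removal:
  Read 'b': push. Stack: b
  Read 'a': push. Stack: ba
  Read 'e': push. Stack: bae
  Read 'b': push. Stack: baeb
  Read 'd': push. Stack: baebd
  Read 'd': matches stack top 'd' => pop. Stack: baeb
  Read 'd': push. Stack: baebd
  Read 'e': push. Stack: baebde
  Read 'c': push. Stack: baebdec
  Read 'e': push. Stack: baebdece
Final stack: "baebdece" (length 8)

8


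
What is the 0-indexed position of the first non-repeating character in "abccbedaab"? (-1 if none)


Input: abccbedaab
Character frequencies:
  'a': 3
  'b': 3
  'c': 2
  'd': 1
  'e': 1
Scanning left to right for freq == 1:
  Position 0 ('a'): freq=3, skip
  Position 1 ('b'): freq=3, skip
  Position 2 ('c'): freq=2, skip
  Position 3 ('c'): freq=2, skip
  Position 4 ('b'): freq=3, skip
  Position 5 ('e'): unique! => answer = 5

5


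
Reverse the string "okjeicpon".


Input: okjeicpon
Reading characters right to left:
  Position 8: 'n'
  Position 7: 'o'
  Position 6: 'p'
  Position 5: 'c'
  Position 4: 'i'
  Position 3: 'e'
  Position 2: 'j'
  Position 1: 'k'
  Position 0: 'o'
Reversed: nopciejko

nopciejko


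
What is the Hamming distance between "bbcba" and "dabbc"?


Comparing "bbcba" and "dabbc" position by position:
  Position 0: 'b' vs 'd' => differ
  Position 1: 'b' vs 'a' => differ
  Position 2: 'c' vs 'b' => differ
  Position 3: 'b' vs 'b' => same
  Position 4: 'a' vs 'c' => differ
Total differences (Hamming distance): 4

4


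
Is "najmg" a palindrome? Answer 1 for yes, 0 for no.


Input: najmg
Reversed: gmjan
  Compare pos 0 ('n') with pos 4 ('g'): MISMATCH
  Compare pos 1 ('a') with pos 3 ('m'): MISMATCH
Result: not a palindrome

0


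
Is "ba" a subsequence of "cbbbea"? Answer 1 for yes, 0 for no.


Check if "ba" is a subsequence of "cbbbea"
Greedy scan:
  Position 0 ('c'): no match needed
  Position 1 ('b'): matches sub[0] = 'b'
  Position 2 ('b'): no match needed
  Position 3 ('b'): no match needed
  Position 4 ('e'): no match needed
  Position 5 ('a'): matches sub[1] = 'a'
All 2 characters matched => is a subsequence

1


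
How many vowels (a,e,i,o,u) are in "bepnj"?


Input: bepnj
Checking each character:
  'b' at position 0: consonant
  'e' at position 1: vowel (running total: 1)
  'p' at position 2: consonant
  'n' at position 3: consonant
  'j' at position 4: consonant
Total vowels: 1

1


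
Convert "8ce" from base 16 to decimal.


Input: "8ce" in base 16
Positional expansion:
  Digit '8' (value 8) x 16^2 = 2048
  Digit 'c' (value 12) x 16^1 = 192
  Digit 'e' (value 14) x 16^0 = 14
Sum = 2254

2254


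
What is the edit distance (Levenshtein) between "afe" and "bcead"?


Computing edit distance: "afe" -> "bcead"
DP table:
           b    c    e    a    d
      0    1    2    3    4    5
  a   1    1    2    3    3    4
  f   2    2    2    3    4    4
  e   3    3    3    2    3    4
Edit distance = dp[3][5] = 4

4


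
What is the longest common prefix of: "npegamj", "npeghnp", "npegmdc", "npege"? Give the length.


Words: npegamj, npeghnp, npegmdc, npege
  Position 0: all 'n' => match
  Position 1: all 'p' => match
  Position 2: all 'e' => match
  Position 3: all 'g' => match
  Position 4: ('a', 'h', 'm', 'e') => mismatch, stop
LCP = "npeg" (length 4)

4


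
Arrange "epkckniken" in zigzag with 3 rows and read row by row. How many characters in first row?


Zigzag "epkckniken" into 3 rows:
Placing characters:
  'e' => row 0
  'p' => row 1
  'k' => row 2
  'c' => row 1
  'k' => row 0
  'n' => row 1
  'i' => row 2
  'k' => row 1
  'e' => row 0
  'n' => row 1
Rows:
  Row 0: "eke"
  Row 1: "pcnkn"
  Row 2: "ki"
First row length: 3

3


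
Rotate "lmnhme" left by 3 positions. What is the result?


Input: "lmnhme", rotate left by 3
First 3 characters: "lmn"
Remaining characters: "hme"
Concatenate remaining + first: "hme" + "lmn" = "hmelmn"

hmelmn


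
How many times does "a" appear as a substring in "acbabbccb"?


Searching for "a" in "acbabbccb"
Scanning each position:
  Position 0: "a" => MATCH
  Position 1: "c" => no
  Position 2: "b" => no
  Position 3: "a" => MATCH
  Position 4: "b" => no
  Position 5: "b" => no
  Position 6: "c" => no
  Position 7: "c" => no
  Position 8: "b" => no
Total occurrences: 2

2


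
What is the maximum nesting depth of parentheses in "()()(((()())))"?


Input: "()()(((()())))"
Tracking depth:
  Position 0 '(': depth becomes 1
  Position 1 ')': depth becomes 0
  Position 2 '(': depth becomes 1
  Position 3 ')': depth becomes 0
  Position 4 '(': depth becomes 1
  Position 5 '(': depth becomes 2
  Position 6 '(': depth becomes 3
  Position 7 '(': depth becomes 4
  Position 8 ')': depth becomes 3
  Position 9 '(': depth becomes 4
  Position 10 ')': depth becomes 3
  Position 11 ')': depth becomes 2
  Position 12 ')': depth becomes 1
  Position 13 ')': depth becomes 0
Maximum depth reached: 4

4


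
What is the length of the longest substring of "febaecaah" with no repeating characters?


Input: "febaecaah"
Sliding window (track last position of each char):
  Position 0 ('f'): window [0,0] length 1 -- new best
  Position 1 ('e'): window [0,1] length 2 -- new best
  Position 2 ('b'): window [0,2] length 3 -- new best
  Position 3 ('a'): window [0,3] length 4 -- new best
  Position 4 ('e'): repeat (last at 1), move window start to 2
  Position 4 ('e'): window [2,4] length 3
  Position 5 ('c'): window [2,5] length 4
  Position 6 ('a'): repeat (last at 3), move window start to 4
  Position 6 ('a'): window [4,6] length 3
  Position 7 ('a'): repeat (last at 6), move window start to 7
  Position 7 ('a'): window [7,7] length 1
  Position 8 ('h'): window [7,8] length 2
Longest substring with no repeats: "feba" with length 4

4


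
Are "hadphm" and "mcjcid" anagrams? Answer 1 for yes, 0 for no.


Strings: "hadphm", "mcjcid"
Sorted first:  adhhmp
Sorted second: ccdijm
Differ at position 0: 'a' vs 'c' => not anagrams

0


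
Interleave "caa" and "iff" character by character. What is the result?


Interleaving "caa" and "iff":
  Position 0: 'c' from first, 'i' from second => "ci"
  Position 1: 'a' from first, 'f' from second => "af"
  Position 2: 'a' from first, 'f' from second => "af"
Result: ciafaf

ciafaf


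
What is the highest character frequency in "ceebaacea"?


Input: ceebaacea
Character counts:
  'a': 3
  'b': 1
  'c': 2
  'e': 3
Maximum frequency: 3

3


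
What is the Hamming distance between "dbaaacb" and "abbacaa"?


Comparing "dbaaacb" and "abbacaa" position by position:
  Position 0: 'd' vs 'a' => differ
  Position 1: 'b' vs 'b' => same
  Position 2: 'a' vs 'b' => differ
  Position 3: 'a' vs 'a' => same
  Position 4: 'a' vs 'c' => differ
  Position 5: 'c' vs 'a' => differ
  Position 6: 'b' vs 'a' => differ
Total differences (Hamming distance): 5

5


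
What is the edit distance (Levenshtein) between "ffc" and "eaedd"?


Computing edit distance: "ffc" -> "eaedd"
DP table:
           e    a    e    d    d
      0    1    2    3    4    5
  f   1    1    2    3    4    5
  f   2    2    2    3    4    5
  c   3    3    3    3    4    5
Edit distance = dp[3][5] = 5

5


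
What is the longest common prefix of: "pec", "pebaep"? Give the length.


Words: pec, pebaep
  Position 0: all 'p' => match
  Position 1: all 'e' => match
  Position 2: ('c', 'b') => mismatch, stop
LCP = "pe" (length 2)

2


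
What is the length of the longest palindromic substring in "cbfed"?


Input: "cbfed"
Checking substrings for palindromes:
  No multi-char palindromic substrings found
Longest palindromic substring: "c" with length 1

1


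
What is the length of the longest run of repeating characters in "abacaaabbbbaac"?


Input: "abacaaabbbbaac"
Scanning for longest run:
  Position 1 ('b'): new char, reset run to 1
  Position 2 ('a'): new char, reset run to 1
  Position 3 ('c'): new char, reset run to 1
  Position 4 ('a'): new char, reset run to 1
  Position 5 ('a'): continues run of 'a', length=2
  Position 6 ('a'): continues run of 'a', length=3
  Position 7 ('b'): new char, reset run to 1
  Position 8 ('b'): continues run of 'b', length=2
  Position 9 ('b'): continues run of 'b', length=3
  Position 10 ('b'): continues run of 'b', length=4
  Position 11 ('a'): new char, reset run to 1
  Position 12 ('a'): continues run of 'a', length=2
  Position 13 ('c'): new char, reset run to 1
Longest run: 'b' with length 4

4


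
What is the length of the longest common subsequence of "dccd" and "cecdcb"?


LCS of "dccd" and "cecdcb"
DP table:
           c    e    c    d    c    b
      0    0    0    0    0    0    0
  d   0    0    0    0    1    1    1
  c   0    1    1    1    1    2    2
  c   0    1    1    2    2    2    2
  d   0    1    1    2    3    3    3
LCS length = dp[4][6] = 3

3


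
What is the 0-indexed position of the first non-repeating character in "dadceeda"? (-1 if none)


Input: dadceeda
Character frequencies:
  'a': 2
  'c': 1
  'd': 3
  'e': 2
Scanning left to right for freq == 1:
  Position 0 ('d'): freq=3, skip
  Position 1 ('a'): freq=2, skip
  Position 2 ('d'): freq=3, skip
  Position 3 ('c'): unique! => answer = 3

3


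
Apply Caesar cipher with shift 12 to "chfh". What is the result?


Caesar cipher: shift "chfh" by 12
  'c' (pos 2) + 12 = pos 14 = 'o'
  'h' (pos 7) + 12 = pos 19 = 't'
  'f' (pos 5) + 12 = pos 17 = 'r'
  'h' (pos 7) + 12 = pos 19 = 't'
Result: otrt

otrt


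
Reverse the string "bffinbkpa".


Input: bffinbkpa
Reading characters right to left:
  Position 8: 'a'
  Position 7: 'p'
  Position 6: 'k'
  Position 5: 'b'
  Position 4: 'n'
  Position 3: 'i'
  Position 2: 'f'
  Position 1: 'f'
  Position 0: 'b'
Reversed: apkbniffb

apkbniffb


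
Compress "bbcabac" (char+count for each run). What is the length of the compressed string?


Input: bbcabac
Runs:
  'b' x 2 => "b2"
  'c' x 1 => "c1"
  'a' x 1 => "a1"
  'b' x 1 => "b1"
  'a' x 1 => "a1"
  'c' x 1 => "c1"
Compressed: "b2c1a1b1a1c1"
Compressed length: 12

12


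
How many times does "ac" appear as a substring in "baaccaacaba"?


Searching for "ac" in "baaccaacaba"
Scanning each position:
  Position 0: "ba" => no
  Position 1: "aa" => no
  Position 2: "ac" => MATCH
  Position 3: "cc" => no
  Position 4: "ca" => no
  Position 5: "aa" => no
  Position 6: "ac" => MATCH
  Position 7: "ca" => no
  Position 8: "ab" => no
  Position 9: "ba" => no
Total occurrences: 2

2


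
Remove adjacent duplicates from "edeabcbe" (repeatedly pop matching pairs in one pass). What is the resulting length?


Input: edeabcbe
Stack-based adjacent duplicate removal:
  Read 'e': push. Stack: e
  Read 'd': push. Stack: ed
  Read 'e': push. Stack: ede
  Read 'a': push. Stack: edea
  Read 'b': push. Stack: edeab
  Read 'c': push. Stack: edeabc
  Read 'b': push. Stack: edeabcb
  Read 'e': push. Stack: edeabcbe
Final stack: "edeabcbe" (length 8)

8


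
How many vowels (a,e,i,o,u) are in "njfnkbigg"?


Input: njfnkbigg
Checking each character:
  'n' at position 0: consonant
  'j' at position 1: consonant
  'f' at position 2: consonant
  'n' at position 3: consonant
  'k' at position 4: consonant
  'b' at position 5: consonant
  'i' at position 6: vowel (running total: 1)
  'g' at position 7: consonant
  'g' at position 8: consonant
Total vowels: 1

1


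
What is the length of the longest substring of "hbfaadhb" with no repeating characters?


Input: "hbfaadhb"
Sliding window (track last position of each char):
  Position 0 ('h'): window [0,0] length 1 -- new best
  Position 1 ('b'): window [0,1] length 2 -- new best
  Position 2 ('f'): window [0,2] length 3 -- new best
  Position 3 ('a'): window [0,3] length 4 -- new best
  Position 4 ('a'): repeat (last at 3), move window start to 4
  Position 4 ('a'): window [4,4] length 1
  Position 5 ('d'): window [4,5] length 2
  Position 6 ('h'): window [4,6] length 3
  Position 7 ('b'): window [4,7] length 4
Longest substring with no repeats: "hbfa" with length 4

4


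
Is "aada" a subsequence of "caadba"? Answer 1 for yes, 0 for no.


Check if "aada" is a subsequence of "caadba"
Greedy scan:
  Position 0 ('c'): no match needed
  Position 1 ('a'): matches sub[0] = 'a'
  Position 2 ('a'): matches sub[1] = 'a'
  Position 3 ('d'): matches sub[2] = 'd'
  Position 4 ('b'): no match needed
  Position 5 ('a'): matches sub[3] = 'a'
All 4 characters matched => is a subsequence

1


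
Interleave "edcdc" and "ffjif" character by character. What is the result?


Interleaving "edcdc" and "ffjif":
  Position 0: 'e' from first, 'f' from second => "ef"
  Position 1: 'd' from first, 'f' from second => "df"
  Position 2: 'c' from first, 'j' from second => "cj"
  Position 3: 'd' from first, 'i' from second => "di"
  Position 4: 'c' from first, 'f' from second => "cf"
Result: efdfcjdicf

efdfcjdicf


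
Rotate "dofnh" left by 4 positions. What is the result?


Input: "dofnh", rotate left by 4
First 4 characters: "dofn"
Remaining characters: "h"
Concatenate remaining + first: "h" + "dofn" = "hdofn"

hdofn


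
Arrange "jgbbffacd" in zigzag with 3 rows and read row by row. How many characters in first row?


Zigzag "jgbbffacd" into 3 rows:
Placing characters:
  'j' => row 0
  'g' => row 1
  'b' => row 2
  'b' => row 1
  'f' => row 0
  'f' => row 1
  'a' => row 2
  'c' => row 1
  'd' => row 0
Rows:
  Row 0: "jfd"
  Row 1: "gbfc"
  Row 2: "ba"
First row length: 3

3


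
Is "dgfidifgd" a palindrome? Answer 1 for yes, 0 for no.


Input: dgfidifgd
Reversed: dgfidifgd
  Compare pos 0 ('d') with pos 8 ('d'): match
  Compare pos 1 ('g') with pos 7 ('g'): match
  Compare pos 2 ('f') with pos 6 ('f'): match
  Compare pos 3 ('i') with pos 5 ('i'): match
Result: palindrome

1


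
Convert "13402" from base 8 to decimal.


Input: "13402" in base 8
Positional expansion:
  Digit '1' (value 1) x 8^4 = 4096
  Digit '3' (value 3) x 8^3 = 1536
  Digit '4' (value 4) x 8^2 = 256
  Digit '0' (value 0) x 8^1 = 0
  Digit '2' (value 2) x 8^0 = 2
Sum = 5890

5890


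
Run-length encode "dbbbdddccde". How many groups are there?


Input: dbbbdddccde
Scanning for consecutive runs:
  Group 1: 'd' x 1 (positions 0-0)
  Group 2: 'b' x 3 (positions 1-3)
  Group 3: 'd' x 3 (positions 4-6)
  Group 4: 'c' x 2 (positions 7-8)
  Group 5: 'd' x 1 (positions 9-9)
  Group 6: 'e' x 1 (positions 10-10)
Total groups: 6

6


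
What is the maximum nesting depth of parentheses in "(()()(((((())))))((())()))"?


Input: "(()()(((((())))))((())()))"
Tracking depth:
  Position 0 '(': depth becomes 1
  Position 1 '(': depth becomes 2
  Position 2 ')': depth becomes 1
  Position 3 '(': depth becomes 2
  Position 4 ')': depth becomes 1
  Position 5 '(': depth becomes 2
  Position 6 '(': depth becomes 3
  Position 7 '(': depth becomes 4
  Position 8 '(': depth becomes 5
  Position 9 '(': depth becomes 6
  Position 10 '(': depth becomes 7
  Position 11 ')': depth becomes 6
  Position 12 ')': depth becomes 5
  Position 13 ')': depth becomes 4
  Position 14 ')': depth becomes 3
  Position 15 ')': depth becomes 2
  Position 16 ')': depth becomes 1
  Position 17 '(': depth becomes 2
  Position 18 '(': depth becomes 3
  Position 19 '(': depth becomes 4
  Position 20 ')': depth becomes 3
  Position 21 ')': depth becomes 2
  Position 22 '(': depth becomes 3
  Position 23 ')': depth becomes 2
  Position 24 ')': depth becomes 1
  Position 25 ')': depth becomes 0
Maximum depth reached: 7

7


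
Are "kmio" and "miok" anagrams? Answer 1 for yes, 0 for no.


Strings: "kmio", "miok"
Sorted first:  ikmo
Sorted second: ikmo
Sorted forms match => anagrams

1


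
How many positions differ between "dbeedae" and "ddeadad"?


Comparing "dbeedae" and "ddeadad" position by position:
  Position 0: 'd' vs 'd' => same
  Position 1: 'b' vs 'd' => DIFFER
  Position 2: 'e' vs 'e' => same
  Position 3: 'e' vs 'a' => DIFFER
  Position 4: 'd' vs 'd' => same
  Position 5: 'a' vs 'a' => same
  Position 6: 'e' vs 'd' => DIFFER
Positions that differ: 3

3


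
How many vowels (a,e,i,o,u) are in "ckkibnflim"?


Input: ckkibnflim
Checking each character:
  'c' at position 0: consonant
  'k' at position 1: consonant
  'k' at position 2: consonant
  'i' at position 3: vowel (running total: 1)
  'b' at position 4: consonant
  'n' at position 5: consonant
  'f' at position 6: consonant
  'l' at position 7: consonant
  'i' at position 8: vowel (running total: 2)
  'm' at position 9: consonant
Total vowels: 2

2


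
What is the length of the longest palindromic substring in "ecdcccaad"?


Input: "ecdcccaad"
Checking substrings for palindromes:
  [1:4] "cdc" (len 3) => palindrome
  [3:6] "ccc" (len 3) => palindrome
  [3:5] "cc" (len 2) => palindrome
  [4:6] "cc" (len 2) => palindrome
  [6:8] "aa" (len 2) => palindrome
Longest palindromic substring: "cdc" with length 3

3


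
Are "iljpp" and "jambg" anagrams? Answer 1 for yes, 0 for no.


Strings: "iljpp", "jambg"
Sorted first:  ijlpp
Sorted second: abgjm
Differ at position 0: 'i' vs 'a' => not anagrams

0


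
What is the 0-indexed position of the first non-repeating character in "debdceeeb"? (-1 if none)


Input: debdceeeb
Character frequencies:
  'b': 2
  'c': 1
  'd': 2
  'e': 4
Scanning left to right for freq == 1:
  Position 0 ('d'): freq=2, skip
  Position 1 ('e'): freq=4, skip
  Position 2 ('b'): freq=2, skip
  Position 3 ('d'): freq=2, skip
  Position 4 ('c'): unique! => answer = 4

4


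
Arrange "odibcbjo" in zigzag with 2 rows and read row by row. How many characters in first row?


Zigzag "odibcbjo" into 2 rows:
Placing characters:
  'o' => row 0
  'd' => row 1
  'i' => row 0
  'b' => row 1
  'c' => row 0
  'b' => row 1
  'j' => row 0
  'o' => row 1
Rows:
  Row 0: "oicj"
  Row 1: "dbbo"
First row length: 4

4


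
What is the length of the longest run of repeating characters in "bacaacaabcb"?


Input: "bacaacaabcb"
Scanning for longest run:
  Position 1 ('a'): new char, reset run to 1
  Position 2 ('c'): new char, reset run to 1
  Position 3 ('a'): new char, reset run to 1
  Position 4 ('a'): continues run of 'a', length=2
  Position 5 ('c'): new char, reset run to 1
  Position 6 ('a'): new char, reset run to 1
  Position 7 ('a'): continues run of 'a', length=2
  Position 8 ('b'): new char, reset run to 1
  Position 9 ('c'): new char, reset run to 1
  Position 10 ('b'): new char, reset run to 1
Longest run: 'a' with length 2

2


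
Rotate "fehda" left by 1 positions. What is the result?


Input: "fehda", rotate left by 1
First 1 characters: "f"
Remaining characters: "ehda"
Concatenate remaining + first: "ehda" + "f" = "ehdaf"

ehdaf


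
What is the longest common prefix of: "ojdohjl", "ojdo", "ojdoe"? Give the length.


Words: ojdohjl, ojdo, ojdoe
  Position 0: all 'o' => match
  Position 1: all 'j' => match
  Position 2: all 'd' => match
  Position 3: all 'o' => match
LCP = "ojdo" (length 4)

4


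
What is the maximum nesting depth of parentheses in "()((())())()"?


Input: "()((())())()"
Tracking depth:
  Position 0 '(': depth becomes 1
  Position 1 ')': depth becomes 0
  Position 2 '(': depth becomes 1
  Position 3 '(': depth becomes 2
  Position 4 '(': depth becomes 3
  Position 5 ')': depth becomes 2
  Position 6 ')': depth becomes 1
  Position 7 '(': depth becomes 2
  Position 8 ')': depth becomes 1
  Position 9 ')': depth becomes 0
  Position 10 '(': depth becomes 1
  Position 11 ')': depth becomes 0
Maximum depth reached: 3

3


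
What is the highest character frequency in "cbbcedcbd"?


Input: cbbcedcbd
Character counts:
  'b': 3
  'c': 3
  'd': 2
  'e': 1
Maximum frequency: 3

3


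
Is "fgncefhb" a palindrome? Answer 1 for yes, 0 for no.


Input: fgncefhb
Reversed: bhfecngf
  Compare pos 0 ('f') with pos 7 ('b'): MISMATCH
  Compare pos 1 ('g') with pos 6 ('h'): MISMATCH
  Compare pos 2 ('n') with pos 5 ('f'): MISMATCH
  Compare pos 3 ('c') with pos 4 ('e'): MISMATCH
Result: not a palindrome

0


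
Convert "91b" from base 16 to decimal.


Input: "91b" in base 16
Positional expansion:
  Digit '9' (value 9) x 16^2 = 2304
  Digit '1' (value 1) x 16^1 = 16
  Digit 'b' (value 11) x 16^0 = 11
Sum = 2331

2331


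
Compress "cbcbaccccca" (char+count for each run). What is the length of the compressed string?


Input: cbcbaccccca
Runs:
  'c' x 1 => "c1"
  'b' x 1 => "b1"
  'c' x 1 => "c1"
  'b' x 1 => "b1"
  'a' x 1 => "a1"
  'c' x 5 => "c5"
  'a' x 1 => "a1"
Compressed: "c1b1c1b1a1c5a1"
Compressed length: 14

14


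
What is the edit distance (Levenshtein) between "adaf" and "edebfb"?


Computing edit distance: "adaf" -> "edebfb"
DP table:
           e    d    e    b    f    b
      0    1    2    3    4    5    6
  a   1    1    2    3    4    5    6
  d   2    2    1    2    3    4    5
  a   3    3    2    2    3    4    5
  f   4    4    3    3    3    3    4
Edit distance = dp[4][6] = 4

4


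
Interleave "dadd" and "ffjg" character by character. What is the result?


Interleaving "dadd" and "ffjg":
  Position 0: 'd' from first, 'f' from second => "df"
  Position 1: 'a' from first, 'f' from second => "af"
  Position 2: 'd' from first, 'j' from second => "dj"
  Position 3: 'd' from first, 'g' from second => "dg"
Result: dfafdjdg

dfafdjdg


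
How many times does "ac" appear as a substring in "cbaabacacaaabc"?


Searching for "ac" in "cbaabacacaaabc"
Scanning each position:
  Position 0: "cb" => no
  Position 1: "ba" => no
  Position 2: "aa" => no
  Position 3: "ab" => no
  Position 4: "ba" => no
  Position 5: "ac" => MATCH
  Position 6: "ca" => no
  Position 7: "ac" => MATCH
  Position 8: "ca" => no
  Position 9: "aa" => no
  Position 10: "aa" => no
  Position 11: "ab" => no
  Position 12: "bc" => no
Total occurrences: 2

2


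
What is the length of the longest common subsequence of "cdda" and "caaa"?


LCS of "cdda" and "caaa"
DP table:
           c    a    a    a
      0    0    0    0    0
  c   0    1    1    1    1
  d   0    1    1    1    1
  d   0    1    1    1    1
  a   0    1    2    2    2
LCS length = dp[4][4] = 2

2


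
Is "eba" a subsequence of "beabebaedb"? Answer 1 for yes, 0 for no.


Check if "eba" is a subsequence of "beabebaedb"
Greedy scan:
  Position 0 ('b'): no match needed
  Position 1 ('e'): matches sub[0] = 'e'
  Position 2 ('a'): no match needed
  Position 3 ('b'): matches sub[1] = 'b'
  Position 4 ('e'): no match needed
  Position 5 ('b'): no match needed
  Position 6 ('a'): matches sub[2] = 'a'
  Position 7 ('e'): no match needed
  Position 8 ('d'): no match needed
  Position 9 ('b'): no match needed
All 3 characters matched => is a subsequence

1


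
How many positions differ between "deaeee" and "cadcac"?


Comparing "deaeee" and "cadcac" position by position:
  Position 0: 'd' vs 'c' => DIFFER
  Position 1: 'e' vs 'a' => DIFFER
  Position 2: 'a' vs 'd' => DIFFER
  Position 3: 'e' vs 'c' => DIFFER
  Position 4: 'e' vs 'a' => DIFFER
  Position 5: 'e' vs 'c' => DIFFER
Positions that differ: 6

6


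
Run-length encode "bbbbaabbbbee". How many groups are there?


Input: bbbbaabbbbee
Scanning for consecutive runs:
  Group 1: 'b' x 4 (positions 0-3)
  Group 2: 'a' x 2 (positions 4-5)
  Group 3: 'b' x 4 (positions 6-9)
  Group 4: 'e' x 2 (positions 10-11)
Total groups: 4

4


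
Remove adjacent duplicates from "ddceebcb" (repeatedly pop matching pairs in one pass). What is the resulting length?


Input: ddceebcb
Stack-based adjacent duplicate removal:
  Read 'd': push. Stack: d
  Read 'd': matches stack top 'd' => pop. Stack: (empty)
  Read 'c': push. Stack: c
  Read 'e': push. Stack: ce
  Read 'e': matches stack top 'e' => pop. Stack: c
  Read 'b': push. Stack: cb
  Read 'c': push. Stack: cbc
  Read 'b': push. Stack: cbcb
Final stack: "cbcb" (length 4)

4


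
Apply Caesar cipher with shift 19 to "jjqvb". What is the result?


Caesar cipher: shift "jjqvb" by 19
  'j' (pos 9) + 19 = pos 2 = 'c'
  'j' (pos 9) + 19 = pos 2 = 'c'
  'q' (pos 16) + 19 = pos 9 = 'j'
  'v' (pos 21) + 19 = pos 14 = 'o'
  'b' (pos 1) + 19 = pos 20 = 'u'
Result: ccjou

ccjou


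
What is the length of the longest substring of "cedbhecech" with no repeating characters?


Input: "cedbhecech"
Sliding window (track last position of each char):
  Position 0 ('c'): window [0,0] length 1 -- new best
  Position 1 ('e'): window [0,1] length 2 -- new best
  Position 2 ('d'): window [0,2] length 3 -- new best
  Position 3 ('b'): window [0,3] length 4 -- new best
  Position 4 ('h'): window [0,4] length 5 -- new best
  Position 5 ('e'): repeat (last at 1), move window start to 2
  Position 5 ('e'): window [2,5] length 4
  Position 6 ('c'): window [2,6] length 5
  Position 7 ('e'): repeat (last at 5), move window start to 6
  Position 7 ('e'): window [6,7] length 2
  Position 8 ('c'): repeat (last at 6), move window start to 7
  Position 8 ('c'): window [7,8] length 2
  Position 9 ('h'): window [7,9] length 3
Longest substring with no repeats: "cedbh" with length 5

5
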